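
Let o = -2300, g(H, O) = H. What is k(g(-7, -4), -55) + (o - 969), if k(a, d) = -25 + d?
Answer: -3349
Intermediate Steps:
k(g(-7, -4), -55) + (o - 969) = (-25 - 55) + (-2300 - 969) = -80 - 3269 = -3349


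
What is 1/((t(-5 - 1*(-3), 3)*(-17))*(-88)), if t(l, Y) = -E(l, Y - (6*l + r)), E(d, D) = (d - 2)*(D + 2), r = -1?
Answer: 1/107712 ≈ 9.2840e-6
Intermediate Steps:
E(d, D) = (-2 + d)*(2 + D)
t(l, Y) = 6 - 14*l + 2*Y - l*(1 + Y - 6*l) (t(l, Y) = -(-4 - 2*(Y - (6*l - 1)) + 2*l + (Y - (6*l - 1))*l) = -(-4 - 2*(Y - (-1 + 6*l)) + 2*l + (Y - (-1 + 6*l))*l) = -(-4 - 2*(Y + (1 - 6*l)) + 2*l + (Y + (1 - 6*l))*l) = -(-4 - 2*(1 + Y - 6*l) + 2*l + (1 + Y - 6*l)*l) = -(-4 + (-2 - 2*Y + 12*l) + 2*l + l*(1 + Y - 6*l)) = -(-6 - 2*Y + 14*l + l*(1 + Y - 6*l)) = 6 - 14*l + 2*Y - l*(1 + Y - 6*l))
1/((t(-5 - 1*(-3), 3)*(-17))*(-88)) = 1/(((6 - 14*(-5 - 1*(-3)) + 2*3 - (-5 - 1*(-3))*(1 + 3 - 6*(-5 - 1*(-3))))*(-17))*(-88)) = 1/(((6 - 14*(-5 + 3) + 6 - (-5 + 3)*(1 + 3 - 6*(-5 + 3)))*(-17))*(-88)) = 1/(((6 - 14*(-2) + 6 - 1*(-2)*(1 + 3 - 6*(-2)))*(-17))*(-88)) = 1/(((6 + 28 + 6 - 1*(-2)*(1 + 3 + 12))*(-17))*(-88)) = 1/(((6 + 28 + 6 - 1*(-2)*16)*(-17))*(-88)) = 1/(((6 + 28 + 6 + 32)*(-17))*(-88)) = 1/((72*(-17))*(-88)) = 1/(-1224*(-88)) = 1/107712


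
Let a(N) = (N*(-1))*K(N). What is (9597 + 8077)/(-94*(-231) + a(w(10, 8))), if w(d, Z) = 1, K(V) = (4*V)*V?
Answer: 8837/10855 ≈ 0.81409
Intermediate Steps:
K(V) = 4*V²
a(N) = -4*N³ (a(N) = (N*(-1))*(4*N²) = (-N)*(4*N²) = -4*N³)
(9597 + 8077)/(-94*(-231) + a(w(10, 8))) = (9597 + 8077)/(-94*(-231) - 4*1³) = 17674/(21714 - 4*1) = 17674/(21714 - 4) = 17674/21710 = 17674*(1/21710) = 8837/10855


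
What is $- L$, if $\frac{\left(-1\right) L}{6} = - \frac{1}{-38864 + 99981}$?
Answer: $- \frac{6}{61117} \approx -9.8172 \cdot 10^{-5}$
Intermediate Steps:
$L = \frac{6}{61117}$ ($L = - 6 \left(- \frac{1}{-38864 + 99981}\right) = - 6 \left(- \frac{1}{61117}\right) = - 6 \left(\left(-1\right) \frac{1}{61117}\right) = \left(-6\right) \left(- \frac{1}{61117}\right) = \frac{6}{61117} \approx 9.8172 \cdot 10^{-5}$)
$- L = \left(-1\right) \frac{6}{61117} = - \frac{6}{61117}$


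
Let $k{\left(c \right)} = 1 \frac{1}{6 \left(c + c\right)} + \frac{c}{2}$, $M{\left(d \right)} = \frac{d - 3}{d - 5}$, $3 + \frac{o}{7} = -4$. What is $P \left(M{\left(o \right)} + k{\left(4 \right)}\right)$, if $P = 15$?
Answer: $\frac{6445}{144} \approx 44.757$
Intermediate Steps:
$o = -49$ ($o = -21 + 7 \left(-4\right) = -21 - 28 = -49$)
$M{\left(d \right)} = \frac{-3 + d}{-5 + d}$
$k{\left(c \right)} = \frac{c}{2} + \frac{1}{12 c}$ ($k{\left(c \right)} = 1 \frac{1}{6 \cdot 2 c} + c \frac{1}{2} = 1 \frac{1}{12 c} + \frac{c}{2} = \frac{1}{12 c} + \frac{c}{2} = \frac{c}{2} + \frac{1}{12 c}$)
$P \left(M{\left(o \right)} + k{\left(4 \right)}\right) = 15 \left(\frac{-3 - 49}{-5 - 49} + \left(\frac{1}{2} \cdot 4 + \frac{1}{12 \cdot 4}\right)\right) = 15 \left(\frac{1}{-54} \left(-52\right) + \left(2 + \frac{1}{12} \cdot \frac{1}{4}\right)\right) = 15 \left(\left(- \frac{1}{54}\right) \left(-52\right) + \left(2 + \frac{1}{48}\right)\right) = 15 \left(\frac{26}{27} + \frac{97}{48}\right) = 15 \cdot \frac{1289}{432} = \frac{6445}{144}$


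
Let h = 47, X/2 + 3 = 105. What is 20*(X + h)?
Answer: 5020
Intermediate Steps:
X = 204 (X = -6 + 2*105 = -6 + 210 = 204)
20*(X + h) = 20*(204 + 47) = 20*251 = 5020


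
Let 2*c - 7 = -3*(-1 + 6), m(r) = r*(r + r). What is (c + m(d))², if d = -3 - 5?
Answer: 15376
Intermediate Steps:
d = -8
m(r) = 2*r² (m(r) = r*(2*r) = 2*r²)
c = -4 (c = 7/2 + (-3*(-1 + 6))/2 = 7/2 + (-3*5)/2 = 7/2 + (½)*(-15) = 7/2 - 15/2 = -4)
(c + m(d))² = (-4 + 2*(-8)²)² = (-4 + 2*64)² = (-4 + 128)² = 124² = 15376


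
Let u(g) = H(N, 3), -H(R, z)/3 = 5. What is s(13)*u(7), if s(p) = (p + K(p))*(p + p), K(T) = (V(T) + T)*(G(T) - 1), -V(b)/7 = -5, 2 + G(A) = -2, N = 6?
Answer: 88530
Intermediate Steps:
H(R, z) = -15 (H(R, z) = -3*5 = -15)
G(A) = -4 (G(A) = -2 - 2 = -4)
u(g) = -15
V(b) = 35 (V(b) = -7*(-5) = 35)
K(T) = -175 - 5*T (K(T) = (35 + T)*(-4 - 1) = (35 + T)*(-5) = -175 - 5*T)
s(p) = 2*p*(-175 - 4*p) (s(p) = (p + (-175 - 5*p))*(p + p) = (-175 - 4*p)*(2*p) = 2*p*(-175 - 4*p))
s(13)*u(7) = (2*13*(-175 - 4*13))*(-15) = (2*13*(-175 - 52))*(-15) = (2*13*(-227))*(-15) = -5902*(-15) = 88530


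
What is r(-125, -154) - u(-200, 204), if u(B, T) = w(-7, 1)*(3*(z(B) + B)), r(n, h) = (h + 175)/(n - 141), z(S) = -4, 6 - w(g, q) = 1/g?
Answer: 999987/266 ≈ 3759.4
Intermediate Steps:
w(g, q) = 6 - 1/g
r(n, h) = (175 + h)/(-141 + n)
u(B, T) = -516/7 + 129*B/7 (u(B, T) = (6 - 1/(-7))*(3*(-4 + B)) = (6 - 1*(-⅐))*(-12 + 3*B) = (6 + ⅐)*(-12 + 3*B) = 43*(-12 + 3*B)/7 = -516/7 + 129*B/7)
r(-125, -154) - u(-200, 204) = (175 - 154)/(-141 - 125) - (-516/7 + (129/7)*(-200)) = 21/(-266) - (-516/7 - 25800/7) = -1/266*21 - 1*(-26316/7) = -3/38 + 26316/7 = 999987/266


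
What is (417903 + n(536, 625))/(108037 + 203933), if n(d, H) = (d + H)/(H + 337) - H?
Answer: 401422597/300115140 ≈ 1.3376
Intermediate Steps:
n(d, H) = -H + (H + d)/(337 + H) (n(d, H) = (H + d)/(337 + H) - H = -H + (H + d)/(337 + H))
(417903 + n(536, 625))/(108037 + 203933) = (417903 + (536 - 1*625**2 - 336*625)/(337 + 625))/(108037 + 203933) = (417903 + (536 - 1*390625 - 210000)/962)/311970 = (417903 + (536 - 390625 - 210000)/962)*(1/311970) = (417903 + (1/962)*(-600089))*(1/311970) = (417903 - 600089/962)*(1/311970) = (401422597/962)*(1/311970) = 401422597/300115140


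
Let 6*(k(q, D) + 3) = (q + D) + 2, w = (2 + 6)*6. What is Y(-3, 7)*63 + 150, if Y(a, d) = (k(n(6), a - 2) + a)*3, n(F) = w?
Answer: 867/2 ≈ 433.50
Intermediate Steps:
w = 48 (w = 8*6 = 48)
n(F) = 48
k(q, D) = -8/3 + D/6 + q/6 (k(q, D) = -3 + ((q + D) + 2)/6 = -3 + ((D + q) + 2)/6 = -3 + (2 + D + q)/6 = -3 + (⅓ + D/6 + q/6) = -8/3 + D/6 + q/6)
Y(a, d) = 15 + 7*a/2 (Y(a, d) = ((-8/3 + (a - 2)/6 + (⅙)*48) + a)*3 = ((-8/3 + (-2 + a)/6 + 8) + a)*3 = ((-8/3 + (-⅓ + a/6) + 8) + a)*3 = ((5 + a/6) + a)*3 = (5 + 7*a/6)*3 = 15 + 7*a/2)
Y(-3, 7)*63 + 150 = (15 + (7/2)*(-3))*63 + 150 = (15 - 21/2)*63 + 150 = (9/2)*63 + 150 = 567/2 + 150 = 867/2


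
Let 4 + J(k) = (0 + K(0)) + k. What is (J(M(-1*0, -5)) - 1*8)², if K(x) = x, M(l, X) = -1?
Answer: 169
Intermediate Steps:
J(k) = -4 + k (J(k) = -4 + ((0 + 0) + k) = -4 + (0 + k) = -4 + k)
(J(M(-1*0, -5)) - 1*8)² = ((-4 - 1) - 1*8)² = (-5 - 8)² = (-13)² = 169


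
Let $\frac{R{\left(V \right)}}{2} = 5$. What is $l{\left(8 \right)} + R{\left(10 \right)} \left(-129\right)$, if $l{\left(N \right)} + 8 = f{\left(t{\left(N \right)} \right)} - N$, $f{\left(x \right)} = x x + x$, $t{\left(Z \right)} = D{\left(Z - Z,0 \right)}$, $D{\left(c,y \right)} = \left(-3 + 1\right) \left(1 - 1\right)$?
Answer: $-1306$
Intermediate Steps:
$D{\left(c,y \right)} = 0$ ($D{\left(c,y \right)} = \left(-2\right) 0 = 0$)
$t{\left(Z \right)} = 0$
$f{\left(x \right)} = x + x^{2}$ ($f{\left(x \right)} = x^{2} + x = x + x^{2}$)
$l{\left(N \right)} = -8 - N$ ($l{\left(N \right)} = -8 + \left(0 \left(1 + 0\right) - N\right) = -8 + \left(0 \cdot 1 - N\right) = -8 + \left(0 - N\right) = -8 - N$)
$R{\left(V \right)} = 10$ ($R{\left(V \right)} = 2 \cdot 5 = 10$)
$l{\left(8 \right)} + R{\left(10 \right)} \left(-129\right) = \left(-8 - 8\right) + 10 \left(-129\right) = \left(-8 - 8\right) - 1290 = -16 - 1290 = -1306$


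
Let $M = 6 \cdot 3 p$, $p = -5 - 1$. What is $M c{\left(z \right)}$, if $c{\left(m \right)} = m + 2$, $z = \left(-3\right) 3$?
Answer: $756$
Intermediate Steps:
$p = -6$
$M = -108$ ($M = 6 \cdot 3 \left(-6\right) = 18 \left(-6\right) = -108$)
$z = -9$
$c{\left(m \right)} = 2 + m$
$M c{\left(z \right)} = - 108 \left(2 - 9\right) = \left(-108\right) \left(-7\right) = 756$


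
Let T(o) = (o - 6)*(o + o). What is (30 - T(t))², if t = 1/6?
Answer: 330625/324 ≈ 1020.4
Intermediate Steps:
t = ⅙ ≈ 0.16667
T(o) = 2*o*(-6 + o) (T(o) = (-6 + o)*(2*o) = 2*o*(-6 + o))
(30 - T(t))² = (30 - 2*(-6 + ⅙)/6)² = (30 - 2*(-35)/(6*6))² = (30 - 1*(-35/18))² = (30 + 35/18)² = (575/18)² = 330625/324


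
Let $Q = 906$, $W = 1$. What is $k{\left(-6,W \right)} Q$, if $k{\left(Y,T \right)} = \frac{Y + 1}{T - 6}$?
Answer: $906$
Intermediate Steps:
$k{\left(Y,T \right)} = \frac{1 + Y}{-6 + T}$
$k{\left(-6,W \right)} Q = \frac{1 - 6}{-6 + 1} \cdot 906 = \frac{1}{-5} \left(-5\right) 906 = \left(- \frac{1}{5}\right) \left(-5\right) 906 = 1 \cdot 906 = 906$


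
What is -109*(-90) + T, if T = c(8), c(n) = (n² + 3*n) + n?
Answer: 9906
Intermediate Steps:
c(n) = n² + 4*n
T = 96 (T = 8*(4 + 8) = 8*12 = 96)
-109*(-90) + T = -109*(-90) + 96 = 9810 + 96 = 9906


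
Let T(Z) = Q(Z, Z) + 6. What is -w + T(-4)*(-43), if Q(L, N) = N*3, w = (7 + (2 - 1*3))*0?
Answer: 258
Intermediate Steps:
w = 0 (w = (7 + (2 - 3))*0 = (7 - 1)*0 = 6*0 = 0)
Q(L, N) = 3*N
T(Z) = 6 + 3*Z (T(Z) = 3*Z + 6 = 6 + 3*Z)
-w + T(-4)*(-43) = -1*0 + (6 + 3*(-4))*(-43) = 0 + (6 - 12)*(-43) = 0 - 6*(-43) = 0 + 258 = 258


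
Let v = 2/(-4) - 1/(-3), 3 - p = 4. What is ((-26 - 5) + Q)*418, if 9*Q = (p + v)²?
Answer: -2088955/162 ≈ -12895.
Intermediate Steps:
p = -1 (p = 3 - 1*4 = 3 - 4 = -1)
v = -⅙ (v = 2*(-¼) - 1*(-⅓) = -½ + ⅓ = -⅙ ≈ -0.16667)
Q = 49/324 (Q = (-1 - ⅙)²/9 = (-7/6)²/9 = (⅑)*(49/36) = 49/324 ≈ 0.15123)
((-26 - 5) + Q)*418 = ((-26 - 5) + 49/324)*418 = (-31 + 49/324)*418 = -9995/324*418 = -2088955/162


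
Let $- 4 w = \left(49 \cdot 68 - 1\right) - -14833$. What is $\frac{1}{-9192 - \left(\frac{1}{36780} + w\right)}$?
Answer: $- \frac{36780}{171063781} \approx -0.00021501$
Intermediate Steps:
$w = -4541$ ($w = - \frac{\left(49 \cdot 68 - 1\right) - -14833}{4} = - \frac{\left(3332 - 1\right) + 14833}{4} = - \frac{3331 + 14833}{4} = \left(- \frac{1}{4}\right) 18164 = -4541$)
$\frac{1}{-9192 - \left(\frac{1}{36780} + w\right)} = \frac{1}{-9192 + \left(\frac{1}{-36780} - -4541\right)} = \frac{1}{-9192 + \left(- \frac{1}{36780} + 4541\right)} = \frac{1}{-9192 + \frac{167017979}{36780}} = \frac{1}{- \frac{171063781}{36780}} = - \frac{36780}{171063781}$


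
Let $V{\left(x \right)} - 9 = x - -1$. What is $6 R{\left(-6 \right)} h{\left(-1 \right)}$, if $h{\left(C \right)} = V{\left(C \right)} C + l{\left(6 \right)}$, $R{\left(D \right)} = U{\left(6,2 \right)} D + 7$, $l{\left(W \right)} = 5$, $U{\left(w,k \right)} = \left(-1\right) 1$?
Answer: $-312$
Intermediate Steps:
$U{\left(w,k \right)} = -1$
$V{\left(x \right)} = 10 + x$ ($V{\left(x \right)} = 9 + \left(x - -1\right) = 9 + \left(x + 1\right) = 9 + \left(1 + x\right) = 10 + x$)
$R{\left(D \right)} = 7 - D$ ($R{\left(D \right)} = - D + 7 = 7 - D$)
$h{\left(C \right)} = 5 + C \left(10 + C\right)$ ($h{\left(C \right)} = \left(10 + C\right) C + 5 = C \left(10 + C\right) + 5 = 5 + C \left(10 + C\right)$)
$6 R{\left(-6 \right)} h{\left(-1 \right)} = 6 \left(7 - -6\right) \left(5 - \left(10 - 1\right)\right) = 6 \left(7 + 6\right) \left(5 - 9\right) = 6 \cdot 13 \left(5 - 9\right) = 78 \left(-4\right) = -312$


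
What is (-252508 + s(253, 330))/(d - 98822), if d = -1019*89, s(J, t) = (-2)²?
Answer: 9352/7019 ≈ 1.3324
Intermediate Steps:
s(J, t) = 4
d = -90691
(-252508 + s(253, 330))/(d - 98822) = (-252508 + 4)/(-90691 - 98822) = -252504/(-189513) = -252504*(-1/189513) = 9352/7019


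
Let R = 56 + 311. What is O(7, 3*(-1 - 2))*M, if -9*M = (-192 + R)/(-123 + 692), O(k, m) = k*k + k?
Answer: -9800/5121 ≈ -1.9137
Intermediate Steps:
R = 367
O(k, m) = k + k² (O(k, m) = k² + k = k + k²)
M = -175/5121 (M = -(-192 + 367)/(9*(-123 + 692)) = -175/(9*569) = -⅑*175/569 = -175/5121 ≈ -0.034173)
O(7, 3*(-1 - 2))*M = (7*(1 + 7))*(-175/5121) = (7*8)*(-175/5121) = 56*(-175/5121) = -9800/5121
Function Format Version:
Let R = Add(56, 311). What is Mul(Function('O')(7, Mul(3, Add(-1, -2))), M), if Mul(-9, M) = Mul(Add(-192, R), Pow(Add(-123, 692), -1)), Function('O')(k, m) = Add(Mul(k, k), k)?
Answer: Rational(-9800, 5121) ≈ -1.9137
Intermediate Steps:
R = 367
Function('O')(k, m) = Add(k, Pow(k, 2)) (Function('O')(k, m) = Add(Pow(k, 2), k) = Add(k, Pow(k, 2)))
M = Rational(-175, 5121) (M = Mul(Rational(-1, 9), Mul(Add(-192, 367), Pow(Add(-123, 692), -1))) = Mul(Rational(-1, 9), Mul(175, Pow(569, -1))) = Mul(Rational(-1, 9), Mul(175, Rational(1, 569))) = Mul(Rational(-1, 9), Rational(175, 569)) = Rational(-175, 5121) ≈ -0.034173)
Mul(Function('O')(7, Mul(3, Add(-1, -2))), M) = Mul(Mul(7, Add(1, 7)), Rational(-175, 5121)) = Mul(Mul(7, 8), Rational(-175, 5121)) = Mul(56, Rational(-175, 5121)) = Rational(-9800, 5121)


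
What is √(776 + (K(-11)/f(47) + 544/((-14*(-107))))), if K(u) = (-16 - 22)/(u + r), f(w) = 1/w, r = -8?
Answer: √488274598/749 ≈ 29.502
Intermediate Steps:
K(u) = -38/(-8 + u) (K(u) = (-16 - 22)/(u - 8) = -38/(-8 + u))
√(776 + (K(-11)/f(47) + 544/((-14*(-107))))) = √(776 + ((-38/(-8 - 11))/(1/47) + 544/((-14*(-107))))) = √(776 + ((-38/(-19))/(1/47) + 544/1498)) = √(776 + (-38*(-1/19)*47 + 544*(1/1498))) = √(776 + (2*47 + 272/749)) = √(776 + (94 + 272/749)) = √(776 + 70678/749) = √(651902/749) = √488274598/749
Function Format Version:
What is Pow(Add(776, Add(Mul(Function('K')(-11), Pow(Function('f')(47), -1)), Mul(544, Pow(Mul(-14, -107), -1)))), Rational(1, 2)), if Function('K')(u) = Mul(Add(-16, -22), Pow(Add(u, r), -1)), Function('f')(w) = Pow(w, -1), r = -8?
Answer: Mul(Rational(1, 749), Pow(488274598, Rational(1, 2))) ≈ 29.502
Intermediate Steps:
Function('K')(u) = Mul(-38, Pow(Add(-8, u), -1)) (Function('K')(u) = Mul(Add(-16, -22), Pow(Add(u, -8), -1)) = Mul(-38, Pow(Add(-8, u), -1)))
Pow(Add(776, Add(Mul(Function('K')(-11), Pow(Function('f')(47), -1)), Mul(544, Pow(Mul(-14, -107), -1)))), Rational(1, 2)) = Pow(Add(776, Add(Mul(Mul(-38, Pow(Add(-8, -11), -1)), Pow(Pow(47, -1), -1)), Mul(544, Pow(Mul(-14, -107), -1)))), Rational(1, 2)) = Pow(Add(776, Add(Mul(Mul(-38, Pow(-19, -1)), Pow(Rational(1, 47), -1)), Mul(544, Pow(1498, -1)))), Rational(1, 2)) = Pow(Add(776, Add(Mul(Mul(-38, Rational(-1, 19)), 47), Mul(544, Rational(1, 1498)))), Rational(1, 2)) = Pow(Add(776, Add(Mul(2, 47), Rational(272, 749))), Rational(1, 2)) = Pow(Add(776, Add(94, Rational(272, 749))), Rational(1, 2)) = Pow(Add(776, Rational(70678, 749)), Rational(1, 2)) = Pow(Rational(651902, 749), Rational(1, 2)) = Mul(Rational(1, 749), Pow(488274598, Rational(1, 2)))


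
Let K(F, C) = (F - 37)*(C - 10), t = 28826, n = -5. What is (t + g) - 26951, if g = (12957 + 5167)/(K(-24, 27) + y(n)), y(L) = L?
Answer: 967813/521 ≈ 1857.6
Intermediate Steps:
K(F, C) = (-37 + F)*(-10 + C)
g = -9062/521 (g = (12957 + 5167)/((370 - 37*27 - 10*(-24) + 27*(-24)) - 5) = 18124/((370 - 999 + 240 - 648) - 5) = 18124/(-1037 - 5) = 18124/(-1042) = 18124*(-1/1042) = -9062/521 ≈ -17.393)
(t + g) - 26951 = (28826 - 9062/521) - 26951 = 15009284/521 - 26951 = 967813/521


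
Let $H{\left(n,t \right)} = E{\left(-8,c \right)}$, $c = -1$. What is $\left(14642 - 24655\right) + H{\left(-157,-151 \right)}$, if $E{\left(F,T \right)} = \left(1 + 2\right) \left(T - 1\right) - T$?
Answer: $-10018$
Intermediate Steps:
$E{\left(F,T \right)} = -3 + 2 T$ ($E{\left(F,T \right)} = 3 \left(-1 + T\right) - T = \left(-3 + 3 T\right) - T = -3 + 2 T$)
$H{\left(n,t \right)} = -5$ ($H{\left(n,t \right)} = -3 + 2 \left(-1\right) = -3 - 2 = -5$)
$\left(14642 - 24655\right) + H{\left(-157,-151 \right)} = \left(14642 - 24655\right) - 5 = -10013 - 5 = -10018$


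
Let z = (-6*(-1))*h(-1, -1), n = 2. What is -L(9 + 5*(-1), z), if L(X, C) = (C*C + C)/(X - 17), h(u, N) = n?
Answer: 12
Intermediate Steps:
h(u, N) = 2
z = 12 (z = -6*(-1)*2 = 6*2 = 12)
L(X, C) = (C + C**2)/(-17 + X) (L(X, C) = (C**2 + C)/(-17 + X) = (C + C**2)/(-17 + X))
-L(9 + 5*(-1), z) = -12*(1 + 12)/(-17 + (9 + 5*(-1))) = -12*13/(-17 + (9 - 5)) = -12*13/(-17 + 4) = -12*13/(-13) = -12*(-1)*13/13 = -1*(-12) = 12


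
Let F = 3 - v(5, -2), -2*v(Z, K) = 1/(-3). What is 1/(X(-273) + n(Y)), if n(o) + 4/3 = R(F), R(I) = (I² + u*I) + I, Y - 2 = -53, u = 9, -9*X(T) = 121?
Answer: 12/259 ≈ 0.046332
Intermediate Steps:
X(T) = -121/9 (X(T) = -⅑*121 = -121/9)
v(Z, K) = ⅙ (v(Z, K) = -½/(-3) = -½*(-⅓) = ⅙)
Y = -51 (Y = 2 - 53 = -51)
F = 17/6 (F = 3 - 1*⅙ = 3 - ⅙ = 17/6 ≈ 2.8333)
R(I) = I² + 10*I (R(I) = (I² + 9*I) + I = I² + 10*I)
n(o) = 1261/36 (n(o) = -4/3 + 17*(10 + 17/6)/6 = -4/3 + (17/6)*(77/6) = -4/3 + 1309/36 = 1261/36)
1/(X(-273) + n(Y)) = 1/(-121/9 + 1261/36) = 1/(259/12) = 12/259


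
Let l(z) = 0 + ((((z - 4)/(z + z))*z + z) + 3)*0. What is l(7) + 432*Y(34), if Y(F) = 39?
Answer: 16848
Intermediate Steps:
l(z) = 0 (l(z) = 0 + ((((-4 + z)/((2*z)))*z + z) + 3)*0 = 0 + ((((-4 + z)*(1/(2*z)))*z + z) + 3)*0 = 0 + ((((-4 + z)/(2*z))*z + z) + 3)*0 = 0 + (((-2 + z/2) + z) + 3)*0 = 0 + ((-2 + 3*z/2) + 3)*0 = 0 + (1 + 3*z/2)*0 = 0 + 0 = 0)
l(7) + 432*Y(34) = 0 + 432*39 = 0 + 16848 = 16848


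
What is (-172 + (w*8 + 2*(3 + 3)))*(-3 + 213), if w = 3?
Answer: -28560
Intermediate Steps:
(-172 + (w*8 + 2*(3 + 3)))*(-3 + 213) = (-172 + (3*8 + 2*(3 + 3)))*(-3 + 213) = (-172 + (24 + 2*6))*210 = (-172 + (24 + 12))*210 = (-172 + 36)*210 = -136*210 = -28560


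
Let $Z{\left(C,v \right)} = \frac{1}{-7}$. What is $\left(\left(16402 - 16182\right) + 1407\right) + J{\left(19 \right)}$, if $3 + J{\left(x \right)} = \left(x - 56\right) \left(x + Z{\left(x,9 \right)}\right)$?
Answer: $\frac{6484}{7} \approx 926.29$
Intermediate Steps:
$Z{\left(C,v \right)} = - \frac{1}{7}$
$J{\left(x \right)} = -3 + \left(-56 + x\right) \left(- \frac{1}{7} + x\right)$ ($J{\left(x \right)} = -3 + \left(x - 56\right) \left(x - \frac{1}{7}\right) = -3 + \left(-56 + x\right) \left(- \frac{1}{7} + x\right)$)
$\left(\left(16402 - 16182\right) + 1407\right) + J{\left(19 \right)} = \left(\left(16402 - 16182\right) + 1407\right) + \left(5 + 19^{2} - \frac{7467}{7}\right) = \left(\left(16402 - 16182\right) + 1407\right) + \left(5 + 361 - \frac{7467}{7}\right) = \left(220 + 1407\right) - \frac{4905}{7} = 1627 - \frac{4905}{7} = \frac{6484}{7}$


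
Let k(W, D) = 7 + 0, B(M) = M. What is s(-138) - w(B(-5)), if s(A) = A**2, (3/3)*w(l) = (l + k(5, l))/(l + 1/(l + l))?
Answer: 971264/51 ≈ 19044.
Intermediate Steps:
k(W, D) = 7
w(l) = (7 + l)/(l + 1/(2*l)) (w(l) = (l + 7)/(l + 1/(l + l)) = (7 + l)/(l + 1/(2*l)))
s(-138) - w(B(-5)) = (-138)**2 - 2*(-5)*(7 - 5)/(1 + 2*(-5)**2) = 19044 - 2*(-5)*2/(1 + 2*25) = 19044 - 2*(-5)*2/(1 + 50) = 19044 - 2*(-5)*2/51 = 19044 - 1*(-20/51) = 19044 + 20/51 = 971264/51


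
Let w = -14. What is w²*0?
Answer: 0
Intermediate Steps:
w²*0 = (-14)²*0 = 196*0 = 0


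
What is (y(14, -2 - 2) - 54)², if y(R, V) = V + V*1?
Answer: 3844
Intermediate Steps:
y(R, V) = 2*V (y(R, V) = V + V = 2*V)
(y(14, -2 - 2) - 54)² = (2*(-2 - 2) - 54)² = (2*(-4) - 54)² = (-8 - 54)² = (-62)² = 3844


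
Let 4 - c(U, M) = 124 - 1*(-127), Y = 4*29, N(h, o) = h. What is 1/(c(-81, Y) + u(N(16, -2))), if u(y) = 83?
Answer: -1/164 ≈ -0.0060976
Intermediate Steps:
Y = 116
c(U, M) = -247 (c(U, M) = 4 - (124 - 1*(-127)) = 4 - (124 + 127) = 4 - 1*251 = 4 - 251 = -247)
1/(c(-81, Y) + u(N(16, -2))) = 1/(-247 + 83) = 1/(-164) = -1/164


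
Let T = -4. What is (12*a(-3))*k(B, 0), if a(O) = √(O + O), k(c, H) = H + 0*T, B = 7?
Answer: 0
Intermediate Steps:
k(c, H) = H (k(c, H) = H + 0*(-4) = H + 0 = H)
a(O) = √2*√O (a(O) = √(2*O) = √2*√O)
(12*a(-3))*k(B, 0) = (12*(√2*√(-3)))*0 = (12*(√2*(I*√3)))*0 = (12*(I*√6))*0 = (12*I*√6)*0 = 0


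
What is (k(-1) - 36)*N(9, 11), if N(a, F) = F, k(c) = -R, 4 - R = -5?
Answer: -495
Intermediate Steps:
R = 9 (R = 4 - 1*(-5) = 4 + 5 = 9)
k(c) = -9 (k(c) = -1*9 = -9)
(k(-1) - 36)*N(9, 11) = (-9 - 36)*11 = -45*11 = -495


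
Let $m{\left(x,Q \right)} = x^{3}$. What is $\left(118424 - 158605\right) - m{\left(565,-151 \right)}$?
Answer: $-180402306$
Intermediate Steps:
$\left(118424 - 158605\right) - m{\left(565,-151 \right)} = \left(118424 - 158605\right) - 565^{3} = -40181 - 180362125 = -180402306$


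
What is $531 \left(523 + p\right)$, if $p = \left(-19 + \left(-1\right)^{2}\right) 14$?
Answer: $143901$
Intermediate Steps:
$p = -252$ ($p = \left(-19 + 1\right) 14 = \left(-18\right) 14 = -252$)
$531 \left(523 + p\right) = 531 \left(523 - 252\right) = 531 \cdot 271 = 143901$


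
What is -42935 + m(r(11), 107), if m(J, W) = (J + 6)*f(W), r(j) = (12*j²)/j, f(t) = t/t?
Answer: -42797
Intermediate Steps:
f(t) = 1
r(j) = 12*j
m(J, W) = 6 + J (m(J, W) = (J + 6)*1 = (6 + J)*1 = 6 + J)
-42935 + m(r(11), 107) = -42935 + (6 + 12*11) = -42935 + (6 + 132) = -42935 + 138 = -42797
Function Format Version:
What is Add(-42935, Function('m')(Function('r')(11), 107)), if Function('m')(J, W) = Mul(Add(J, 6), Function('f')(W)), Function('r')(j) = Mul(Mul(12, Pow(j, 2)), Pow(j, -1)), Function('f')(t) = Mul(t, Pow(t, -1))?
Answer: -42797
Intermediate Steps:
Function('f')(t) = 1
Function('r')(j) = Mul(12, j)
Function('m')(J, W) = Add(6, J) (Function('m')(J, W) = Mul(Add(J, 6), 1) = Mul(Add(6, J), 1) = Add(6, J))
Add(-42935, Function('m')(Function('r')(11), 107)) = Add(-42935, Add(6, Mul(12, 11))) = Add(-42935, Add(6, 132)) = Add(-42935, 138) = -42797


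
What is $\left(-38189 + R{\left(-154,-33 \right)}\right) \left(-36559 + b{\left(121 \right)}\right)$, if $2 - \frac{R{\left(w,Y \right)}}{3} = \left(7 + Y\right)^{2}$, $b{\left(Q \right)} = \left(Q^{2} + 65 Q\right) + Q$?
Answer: $560219652$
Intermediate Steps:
$b{\left(Q \right)} = Q^{2} + 66 Q$
$R{\left(w,Y \right)} = 6 - 3 \left(7 + Y\right)^{2}$
$\left(-38189 + R{\left(-154,-33 \right)}\right) \left(-36559 + b{\left(121 \right)}\right) = \left(-38189 + \left(6 - 3 \left(7 - 33\right)^{2}\right)\right) \left(-36559 + 121 \left(66 + 121\right)\right) = \left(-38189 + \left(6 - 3 \left(-26\right)^{2}\right)\right) \left(-36559 + 121 \cdot 187\right) = \left(-38189 + \left(6 - 2028\right)\right) \left(-36559 + 22627\right) = \left(-38189 + \left(6 - 2028\right)\right) \left(-13932\right) = \left(-38189 - 2022\right) \left(-13932\right) = \left(-40211\right) \left(-13932\right) = 560219652$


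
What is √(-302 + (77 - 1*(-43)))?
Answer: I*√182 ≈ 13.491*I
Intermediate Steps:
√(-302 + (77 - 1*(-43))) = √(-302 + (77 + 43)) = √(-302 + 120) = √(-182) = I*√182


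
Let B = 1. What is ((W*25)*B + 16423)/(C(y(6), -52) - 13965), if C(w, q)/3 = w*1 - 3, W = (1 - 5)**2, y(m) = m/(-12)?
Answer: -33646/27951 ≈ -1.2037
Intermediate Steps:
y(m) = -m/12 (y(m) = m*(-1/12) = -m/12)
W = 16 (W = (-4)**2 = 16)
C(w, q) = -9 + 3*w (C(w, q) = 3*(w*1 - 3) = 3*(w - 3) = 3*(-3 + w) = -9 + 3*w)
((W*25)*B + 16423)/(C(y(6), -52) - 13965) = ((16*25)*1 + 16423)/((-9 + 3*(-1/12*6)) - 13965) = (400*1 + 16423)/((-9 + 3*(-1/2)) - 13965) = (400 + 16423)/((-9 - 3/2) - 13965) = 16823/(-21/2 - 13965) = 16823/(-27951/2) = 16823*(-2/27951) = -33646/27951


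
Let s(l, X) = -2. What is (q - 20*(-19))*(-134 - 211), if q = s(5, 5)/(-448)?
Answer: -29366745/224 ≈ -1.3110e+5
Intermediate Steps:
q = 1/224 (q = -2/(-448) = -2*(-1/448) = 1/224 ≈ 0.0044643)
(q - 20*(-19))*(-134 - 211) = (1/224 - 20*(-19))*(-134 - 211) = (1/224 + 380)*(-345) = (85121/224)*(-345) = -29366745/224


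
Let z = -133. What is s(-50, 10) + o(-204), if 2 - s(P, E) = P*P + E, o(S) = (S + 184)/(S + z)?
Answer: -845176/337 ≈ -2507.9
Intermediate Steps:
o(S) = (184 + S)/(-133 + S) (o(S) = (S + 184)/(S - 133) = (184 + S)/(-133 + S))
s(P, E) = 2 - E - P² (s(P, E) = 2 - (P*P + E) = 2 - (P² + E) = 2 - (E + P²) = 2 + (-E - P²) = 2 - E - P²)
s(-50, 10) + o(-204) = (2 - 1*10 - 1*(-50)²) + (184 - 204)/(-133 - 204) = (2 - 10 - 1*2500) - 20/(-337) = (2 - 10 - 2500) - 1/337*(-20) = -2508 + 20/337 = -845176/337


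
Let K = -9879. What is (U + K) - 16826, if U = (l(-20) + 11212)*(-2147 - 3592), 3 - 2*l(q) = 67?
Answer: -64188725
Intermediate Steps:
l(q) = -32 (l(q) = 3/2 - 1/2*67 = 3/2 - 67/2 = -32)
U = -64162020 (U = (-32 + 11212)*(-2147 - 3592) = 11180*(-5739) = -64162020)
(U + K) - 16826 = (-64162020 - 9879) - 16826 = -64171899 - 16826 = -64188725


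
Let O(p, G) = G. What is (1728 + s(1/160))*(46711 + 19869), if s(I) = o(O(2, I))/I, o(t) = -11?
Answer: -2130560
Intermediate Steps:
s(I) = -11/I
(1728 + s(1/160))*(46711 + 19869) = (1728 - 11/(1/160))*(46711 + 19869) = (1728 - 11/1/160)*66580 = (1728 - 11*160)*66580 = (1728 - 1760)*66580 = -32*66580 = -2130560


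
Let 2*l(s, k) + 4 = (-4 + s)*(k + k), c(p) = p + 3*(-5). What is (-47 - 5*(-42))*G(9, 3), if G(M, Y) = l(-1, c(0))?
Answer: 11899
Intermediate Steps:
c(p) = -15 + p (c(p) = p - 15 = -15 + p)
l(s, k) = -2 + k*(-4 + s) (l(s, k) = -2 + ((-4 + s)*(k + k))/2 = -2 + ((-4 + s)*(2*k))/2 = -2 + (2*k*(-4 + s))/2 = -2 + k*(-4 + s))
G(M, Y) = 73 (G(M, Y) = -2 - 4*(-15 + 0) + (-15 + 0)*(-1) = -2 - 4*(-15) - 15*(-1) = -2 + 60 + 15 = 73)
(-47 - 5*(-42))*G(9, 3) = (-47 - 5*(-42))*73 = (-47 + 210)*73 = 163*73 = 11899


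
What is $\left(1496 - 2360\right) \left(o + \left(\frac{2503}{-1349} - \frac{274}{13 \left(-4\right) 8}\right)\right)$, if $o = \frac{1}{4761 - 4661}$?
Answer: $\frac{449556858}{438425} \approx 1025.4$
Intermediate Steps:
$o = \frac{1}{100} \approx 0.01$
$\left(1496 - 2360\right) \left(o + \left(\frac{2503}{-1349} - \frac{274}{13 \left(-4\right) 8}\right)\right) = \left(1496 - 2360\right) \left(\frac{1}{100} + \left(\frac{2503}{-1349} - \frac{274}{13 \left(-4\right) 8}\right)\right) = - 864 \left(\frac{1}{100} - \left(\frac{2503}{1349} + \frac{274}{\left(-52\right) 8}\right)\right) = - 864 \left(\frac{1}{100} - \left(\frac{2503}{1349} + \frac{274}{-416}\right)\right) = - 864 \left(\frac{1}{100} - \frac{335811}{280592}\right) = \left(-864\right) \left(- \frac{8325127}{7014800}\right) = \frac{449556858}{438425}$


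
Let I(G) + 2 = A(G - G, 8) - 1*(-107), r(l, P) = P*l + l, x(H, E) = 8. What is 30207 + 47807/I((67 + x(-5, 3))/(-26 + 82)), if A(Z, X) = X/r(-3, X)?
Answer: 86685978/2827 ≈ 30664.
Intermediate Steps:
r(l, P) = l + P*l
A(Z, X) = X/(-3 - 3*X) (A(Z, X) = X/((-3*(1 + X))) = X/(-3 - 3*X))
I(G) = 2827/27 (I(G) = -2 + ((⅓)*8/(-1 - 1*8) - 1*(-107)) = -2 + ((⅓)*8/(-1 - 8) + 107) = -2 + ((⅓)*8/(-9) + 107) = -2 + ((⅓)*8*(-⅑) + 107) = -2 + (-8/27 + 107) = -2 + 2881/27 = 2827/27)
30207 + 47807/I((67 + x(-5, 3))/(-26 + 82)) = 30207 + 47807/(2827/27) = 30207 + 47807*(27/2827) = 30207 + 1290789/2827 = 86685978/2827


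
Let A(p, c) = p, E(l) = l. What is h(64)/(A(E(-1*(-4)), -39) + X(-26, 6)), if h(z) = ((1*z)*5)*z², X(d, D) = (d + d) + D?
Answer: -655360/21 ≈ -31208.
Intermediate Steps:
X(d, D) = D + 2*d (X(d, D) = 2*d + D = D + 2*d)
h(z) = 5*z³ (h(z) = (z*5)*z² = (5*z)*z² = 5*z³)
h(64)/(A(E(-1*(-4)), -39) + X(-26, 6)) = (5*64³)/(-1*(-4) + (6 + 2*(-26))) = (5*262144)/(4 + (6 - 52)) = 1310720/(4 - 46) = 1310720/(-42) = 1310720*(-1/42) = -655360/21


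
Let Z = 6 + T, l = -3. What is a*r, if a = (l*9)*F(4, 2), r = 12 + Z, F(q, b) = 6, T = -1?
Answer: -2754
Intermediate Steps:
Z = 5 (Z = 6 - 1 = 5)
r = 17 (r = 12 + 5 = 17)
a = -162 (a = -3*9*6 = -27*6 = -162)
a*r = -162*17 = -2754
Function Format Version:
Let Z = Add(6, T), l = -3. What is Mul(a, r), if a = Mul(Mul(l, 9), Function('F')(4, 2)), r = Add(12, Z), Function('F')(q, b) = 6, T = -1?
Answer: -2754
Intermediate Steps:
Z = 5 (Z = Add(6, -1) = 5)
r = 17 (r = Add(12, 5) = 17)
a = -162 (a = Mul(Mul(-3, 9), 6) = Mul(-27, 6) = -162)
Mul(a, r) = Mul(-162, 17) = -2754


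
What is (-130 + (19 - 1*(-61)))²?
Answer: 2500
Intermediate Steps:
(-130 + (19 - 1*(-61)))² = (-130 + (19 + 61))² = (-130 + 80)² = (-50)² = 2500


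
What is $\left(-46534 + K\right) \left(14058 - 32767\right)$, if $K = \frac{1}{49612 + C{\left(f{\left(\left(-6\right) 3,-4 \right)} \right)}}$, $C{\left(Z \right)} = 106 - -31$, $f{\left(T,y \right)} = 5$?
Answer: $\frac{43311708525185}{49749} \approx 8.706 \cdot 10^{8}$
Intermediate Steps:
$C{\left(Z \right)} = 137$ ($C{\left(Z \right)} = 106 + 31 = 137$)
$K = \frac{1}{49749}$ ($K = \frac{1}{49612 + 137} = \frac{1}{49749} \approx 2.0101 \cdot 10^{-5}$)
$\left(-46534 + K\right) \left(14058 - 32767\right) = \left(-46534 + \frac{1}{49749}\right) \left(14058 - 32767\right) = \left(- \frac{2315019965}{49749}\right) \left(-18709\right) = \frac{43311708525185}{49749}$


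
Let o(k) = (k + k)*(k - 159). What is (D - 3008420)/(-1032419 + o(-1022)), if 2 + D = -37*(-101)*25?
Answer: -2914997/1381545 ≈ -2.1100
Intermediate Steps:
D = 93423 (D = -2 - 37*(-101)*25 = -2 + 3737*25 = -2 + 93425 = 93423)
o(k) = 2*k*(-159 + k) (o(k) = (2*k)*(-159 + k) = 2*k*(-159 + k))
(D - 3008420)/(-1032419 + o(-1022)) = (93423 - 3008420)/(-1032419 + 2*(-1022)*(-159 - 1022)) = -2914997/(-1032419 + 2*(-1022)*(-1181)) = -2914997/(-1032419 + 2413964) = -2914997/1381545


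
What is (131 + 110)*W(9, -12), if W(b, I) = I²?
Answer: 34704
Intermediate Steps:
(131 + 110)*W(9, -12) = (131 + 110)*(-12)² = 241*144 = 34704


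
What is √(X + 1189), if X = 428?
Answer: 7*√33 ≈ 40.212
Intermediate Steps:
√(X + 1189) = √(428 + 1189) = √1617 = 7*√33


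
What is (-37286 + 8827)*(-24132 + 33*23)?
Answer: 665172207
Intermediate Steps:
(-37286 + 8827)*(-24132 + 33*23) = -28459*(-24132 + 759) = -28459*(-23373) = 665172207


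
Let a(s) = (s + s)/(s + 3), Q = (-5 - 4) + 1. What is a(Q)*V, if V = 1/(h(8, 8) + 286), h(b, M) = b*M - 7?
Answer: 16/1715 ≈ 0.0093294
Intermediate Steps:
h(b, M) = -7 + M*b (h(b, M) = M*b - 7 = -7 + M*b)
V = 1/343 (V = 1/((-7 + 8*8) + 286) = 1/((-7 + 64) + 286) = 1/(57 + 286) = 1/343 ≈ 0.0029155)
Q = -8 (Q = -9 + 1 = -8)
a(s) = 2*s/(3 + s) (a(s) = (2*s)/(3 + s) = 2*s/(3 + s))
a(Q)*V = (2*(-8)/(3 - 8))*(1/343) = (2*(-8)/(-5))*(1/343) = (2*(-8)*(-⅕))*(1/343) = (16/5)*(1/343) = 16/1715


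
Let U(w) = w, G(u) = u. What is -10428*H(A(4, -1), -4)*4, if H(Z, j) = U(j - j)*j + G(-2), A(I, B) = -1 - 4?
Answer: 83424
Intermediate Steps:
A(I, B) = -5
H(Z, j) = -2 (H(Z, j) = (j - j)*j - 2 = 0*j - 2 = 0 - 2 = -2)
-10428*H(A(4, -1), -4)*4 = -10428*(-2*4) = -10428*(-8) = -1738*(-48) = 83424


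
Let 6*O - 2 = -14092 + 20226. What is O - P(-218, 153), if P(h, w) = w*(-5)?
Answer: 5363/3 ≈ 1787.7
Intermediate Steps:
P(h, w) = -5*w
O = 3068/3 (O = 1/3 + (-14092 + 20226)/6 = 1/3 + (1/6)*6134 = 1/3 + 3067/3 = 3068/3 ≈ 1022.7)
O - P(-218, 153) = 3068/3 - (-5)*153 = 3068/3 - 1*(-765) = 3068/3 + 765 = 5363/3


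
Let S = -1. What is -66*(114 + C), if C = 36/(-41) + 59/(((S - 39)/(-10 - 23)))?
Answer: -8756451/820 ≈ -10679.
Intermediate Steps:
C = 78387/1640 (C = 36/(-41) + 59/(((-1 - 39)/(-10 - 23))) = 36*(-1/41) + 59/((-40/(-33))) = -36/41 + 59/((-40*(-1/33))) = -36/41 + 59/(40/33) = -36/41 + 59*(33/40) = -36/41 + 1947/40 = 78387/1640 ≈ 47.797)
-66*(114 + C) = -66*(114 + 78387/1640) = -66*265347/1640 = -8756451/820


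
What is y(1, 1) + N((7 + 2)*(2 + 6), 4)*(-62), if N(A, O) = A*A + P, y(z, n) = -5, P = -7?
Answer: -320979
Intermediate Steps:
N(A, O) = -7 + A**2 (N(A, O) = A*A - 7 = A**2 - 7 = -7 + A**2)
y(1, 1) + N((7 + 2)*(2 + 6), 4)*(-62) = -5 + (-7 + ((7 + 2)*(2 + 6))**2)*(-62) = -5 + (-7 + (9*8)**2)*(-62) = -5 + (-7 + 72**2)*(-62) = -5 + (-7 + 5184)*(-62) = -5 + 5177*(-62) = -5 - 320974 = -320979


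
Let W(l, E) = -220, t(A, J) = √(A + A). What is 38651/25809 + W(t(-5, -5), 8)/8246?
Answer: 3194267/2171643 ≈ 1.4709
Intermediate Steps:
t(A, J) = √2*√A (t(A, J) = √(2*A) = √2*√A)
38651/25809 + W(t(-5, -5), 8)/8246 = 38651/25809 - 220/8246 = 38651*(1/25809) - 220*1/8246 = 38651/25809 - 110/4123 = 3194267/2171643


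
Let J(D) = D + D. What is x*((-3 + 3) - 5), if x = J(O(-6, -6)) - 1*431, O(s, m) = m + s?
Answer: 2275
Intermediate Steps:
J(D) = 2*D
x = -455 (x = 2*(-6 - 6) - 1*431 = 2*(-12) - 431 = -24 - 431 = -455)
x*((-3 + 3) - 5) = -455*((-3 + 3) - 5) = -455*(0 - 5) = -455*(-5) = 2275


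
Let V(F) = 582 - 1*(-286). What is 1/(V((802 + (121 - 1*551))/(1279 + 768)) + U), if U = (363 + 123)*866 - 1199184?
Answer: -1/777440 ≈ -1.2863e-6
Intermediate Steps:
V(F) = 868 (V(F) = 582 + 286 = 868)
U = -778308 (U = 486*866 - 1199184 = 420876 - 1199184 = -778308)
1/(V((802 + (121 - 1*551))/(1279 + 768)) + U) = 1/(868 - 778308) = 1/(-777440) = -1/777440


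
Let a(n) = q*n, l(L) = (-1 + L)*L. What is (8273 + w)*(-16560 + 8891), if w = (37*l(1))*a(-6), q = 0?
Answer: -63445637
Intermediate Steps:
l(L) = L*(-1 + L)
a(n) = 0 (a(n) = 0*n = 0)
w = 0 (w = (37*(1*(-1 + 1)))*0 = (37*(1*0))*0 = (37*0)*0 = 0*0 = 0)
(8273 + w)*(-16560 + 8891) = (8273 + 0)*(-16560 + 8891) = 8273*(-7669) = -63445637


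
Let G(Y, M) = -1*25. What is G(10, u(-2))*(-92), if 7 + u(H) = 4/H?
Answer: 2300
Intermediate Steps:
u(H) = -7 + 4/H
G(Y, M) = -25
G(10, u(-2))*(-92) = -25*(-92) = 2300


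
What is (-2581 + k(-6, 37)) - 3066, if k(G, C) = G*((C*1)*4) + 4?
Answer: -6531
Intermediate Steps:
k(G, C) = 4 + 4*C*G (k(G, C) = G*(C*4) + 4 = G*(4*C) + 4 = 4*C*G + 4 = 4 + 4*C*G)
(-2581 + k(-6, 37)) - 3066 = (-2581 + (4 + 4*37*(-6))) - 3066 = (-2581 + (4 - 888)) - 3066 = (-2581 - 884) - 3066 = -3465 - 3066 = -6531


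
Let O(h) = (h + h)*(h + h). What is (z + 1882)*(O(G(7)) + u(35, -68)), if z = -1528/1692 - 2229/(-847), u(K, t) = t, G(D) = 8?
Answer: 2699616620/7623 ≈ 3.5414e+5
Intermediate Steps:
O(h) = 4*h² (O(h) = (2*h)*(2*h) = 4*h²)
z = 619313/358281 (z = -1528*1/1692 - 2229*(-1/847) = -382/423 + 2229/847 = 619313/358281 ≈ 1.7286)
(z + 1882)*(O(G(7)) + u(35, -68)) = (619313/358281 + 1882)*(4*8² - 68) = 674904155*(4*64 - 68)/358281 = 674904155*(256 - 68)/358281 = (674904155/358281)*188 = 2699616620/7623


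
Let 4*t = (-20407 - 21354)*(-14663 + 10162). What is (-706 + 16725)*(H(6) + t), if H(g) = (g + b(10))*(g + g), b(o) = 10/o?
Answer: 3011036917343/4 ≈ 7.5276e+11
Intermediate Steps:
t = 187966261/4 (t = ((-20407 - 21354)*(-14663 + 10162))/4 = (-41761*(-4501))/4 = (¼)*187966261 = 187966261/4 ≈ 4.6992e+7)
H(g) = 2*g*(1 + g) (H(g) = (g + 10/10)*(g + g) = (g + 10*(⅒))*(2*g) = (g + 1)*(2*g) = (1 + g)*(2*g) = 2*g*(1 + g))
(-706 + 16725)*(H(6) + t) = (-706 + 16725)*(2*6*(1 + 6) + 187966261/4) = 16019*(2*6*7 + 187966261/4) = 16019*(84 + 187966261/4) = 16019*(187966597/4) = 3011036917343/4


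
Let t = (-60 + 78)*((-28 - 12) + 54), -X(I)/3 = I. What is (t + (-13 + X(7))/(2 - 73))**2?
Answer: 321341476/5041 ≈ 63746.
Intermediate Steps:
X(I) = -3*I
t = 252 (t = 18*(-40 + 54) = 18*14 = 252)
(t + (-13 + X(7))/(2 - 73))**2 = (252 + (-13 - 3*7)/(2 - 73))**2 = (252 + (-13 - 21)/(-71))**2 = (252 - 34*(-1/71))**2 = (252 + 34/71)**2 = (17926/71)**2 = 321341476/5041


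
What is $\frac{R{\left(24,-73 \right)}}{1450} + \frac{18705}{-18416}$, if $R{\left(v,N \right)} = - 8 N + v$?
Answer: $- \frac{7962661}{13351600} \approx -0.59638$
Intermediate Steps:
$R{\left(v,N \right)} = v - 8 N$
$\frac{R{\left(24,-73 \right)}}{1450} + \frac{18705}{-18416} = \frac{24 - -584}{1450} + \frac{18705}{-18416} = \left(24 + 584\right) \frac{1}{1450} + 18705 \left(- \frac{1}{18416}\right) = 608 \cdot \frac{1}{1450} - \frac{18705}{18416} = \frac{304}{725} - \frac{18705}{18416} = - \frac{7962661}{13351600}$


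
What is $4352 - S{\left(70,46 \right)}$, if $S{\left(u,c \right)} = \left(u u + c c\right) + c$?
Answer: $-2710$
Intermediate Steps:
$S{\left(u,c \right)} = c + c^{2} + u^{2}$ ($S{\left(u,c \right)} = \left(u^{2} + c^{2}\right) + c = \left(c^{2} + u^{2}\right) + c = c + c^{2} + u^{2}$)
$4352 - S{\left(70,46 \right)} = 4352 - \left(46 + 46^{2} + 70^{2}\right) = 4352 - \left(46 + 2116 + 4900\right) = 4352 - 7062 = -2710$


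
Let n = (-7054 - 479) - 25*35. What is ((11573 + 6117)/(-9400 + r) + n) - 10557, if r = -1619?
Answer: -208993025/11019 ≈ -18967.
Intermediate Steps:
n = -8408 (n = -7533 - 875 = -8408)
((11573 + 6117)/(-9400 + r) + n) - 10557 = ((11573 + 6117)/(-9400 - 1619) - 8408) - 10557 = (17690/(-11019) - 8408) - 10557 = (17690*(-1/11019) - 8408) - 10557 = (-17690/11019 - 8408) - 10557 = -92665442/11019 - 10557 = -208993025/11019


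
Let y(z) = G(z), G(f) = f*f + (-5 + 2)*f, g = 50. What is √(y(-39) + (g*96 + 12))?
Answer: 5*√258 ≈ 80.312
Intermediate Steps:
G(f) = f² - 3*f
y(z) = z*(-3 + z)
√(y(-39) + (g*96 + 12)) = √(-39*(-3 - 39) + (50*96 + 12)) = √(-39*(-42) + (4800 + 12)) = √(1638 + 4812) = √6450 = 5*√258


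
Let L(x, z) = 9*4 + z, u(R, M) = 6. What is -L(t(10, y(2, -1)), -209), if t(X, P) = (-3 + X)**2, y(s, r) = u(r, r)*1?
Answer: 173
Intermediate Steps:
y(s, r) = 6 (y(s, r) = 6*1 = 6)
L(x, z) = 36 + z
-L(t(10, y(2, -1)), -209) = -(36 - 209) = -1*(-173) = 173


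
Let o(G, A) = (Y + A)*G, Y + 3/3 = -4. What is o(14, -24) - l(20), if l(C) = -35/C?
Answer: -1617/4 ≈ -404.25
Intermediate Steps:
Y = -5 (Y = -1 - 4 = -5)
o(G, A) = G*(-5 + A) (o(G, A) = (-5 + A)*G = G*(-5 + A))
o(14, -24) - l(20) = 14*(-5 - 24) - (-35)/20 = 14*(-29) - (-35)/20 = -406 - 1*(-7/4) = -406 + 7/4 = -1617/4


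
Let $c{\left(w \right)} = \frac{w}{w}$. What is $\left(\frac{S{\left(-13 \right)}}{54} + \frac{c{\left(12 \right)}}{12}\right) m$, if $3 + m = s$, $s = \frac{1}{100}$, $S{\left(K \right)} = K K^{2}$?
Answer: $\frac{262223}{2160} \approx 121.4$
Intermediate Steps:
$S{\left(K \right)} = K^{3}$
$s = \frac{1}{100} \approx 0.01$
$m = - \frac{299}{100}$ ($m = -3 + \frac{1}{100} = - \frac{299}{100} \approx -2.99$)
$c{\left(w \right)} = 1$
$\left(\frac{S{\left(-13 \right)}}{54} + \frac{c{\left(12 \right)}}{12}\right) m = \left(\frac{\left(-13\right)^{3}}{54} + 1 \cdot \frac{1}{12}\right) \left(- \frac{299}{100}\right) = \left(\left(-2197\right) \frac{1}{54} + 1 \cdot \frac{1}{12}\right) \left(- \frac{299}{100}\right) = \left(- \frac{2197}{54} + \frac{1}{12}\right) \left(- \frac{299}{100}\right) = \left(- \frac{4385}{108}\right) \left(- \frac{299}{100}\right) = \frac{262223}{2160}$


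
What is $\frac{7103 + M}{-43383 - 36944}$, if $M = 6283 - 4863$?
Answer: $- \frac{8523}{80327} \approx -0.1061$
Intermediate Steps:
$M = 1420$ ($M = 6283 - 4863 = 1420$)
$\frac{7103 + M}{-43383 - 36944} = \frac{7103 + 1420}{-43383 - 36944} = \frac{8523}{-80327} = 8523 \left(- \frac{1}{80327}\right) = - \frac{8523}{80327}$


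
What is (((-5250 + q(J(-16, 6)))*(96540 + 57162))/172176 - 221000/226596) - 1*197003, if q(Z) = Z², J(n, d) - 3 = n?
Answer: -327623036478185/1625599704 ≈ -2.0154e+5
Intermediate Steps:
J(n, d) = 3 + n
(((-5250 + q(J(-16, 6)))*(96540 + 57162))/172176 - 221000/226596) - 1*197003 = (((-5250 + (3 - 16)²)*(96540 + 57162))/172176 - 221000/226596) - 1*197003 = (((-5250 + (-13)²)*153702)*(1/172176) - 221000*1/226596) - 197003 = (((-5250 + 169)*153702)*(1/172176) - 55250/56649) - 197003 = (-5081*153702*(1/172176) - 55250/56649) - 197003 = (-780959862*1/172176 - 55250/56649) - 197003 = (-130159977/28696 - 55250/56649) - 197003 = -7375017991073/1625599704 - 197003 = -327623036478185/1625599704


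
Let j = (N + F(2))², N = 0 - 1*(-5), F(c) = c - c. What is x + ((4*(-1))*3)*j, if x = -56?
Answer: -356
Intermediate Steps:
F(c) = 0
N = 5 (N = 0 + 5 = 5)
j = 25 (j = (5 + 0)² = 5² = 25)
x + ((4*(-1))*3)*j = -56 + ((4*(-1))*3)*25 = -56 - 4*3*25 = -56 - 12*25 = -56 - 300 = -356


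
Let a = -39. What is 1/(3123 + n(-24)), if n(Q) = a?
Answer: 1/3084 ≈ 0.00032425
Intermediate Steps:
n(Q) = -39
1/(3123 + n(-24)) = 1/(3123 - 39) = 1/3084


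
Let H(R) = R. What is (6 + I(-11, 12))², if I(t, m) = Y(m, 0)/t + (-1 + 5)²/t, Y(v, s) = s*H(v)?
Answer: 2500/121 ≈ 20.661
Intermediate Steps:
Y(v, s) = s*v
I(t, m) = 16/t (I(t, m) = (0*m)/t + (-1 + 5)²/t = 0/t + 4²/t = 0 + 16/t = 16/t)
(6 + I(-11, 12))² = (6 + 16/(-11))² = (6 + 16*(-1/11))² = (6 - 16/11)² = (50/11)² = 2500/121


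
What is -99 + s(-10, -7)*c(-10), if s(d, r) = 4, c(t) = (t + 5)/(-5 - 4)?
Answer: -871/9 ≈ -96.778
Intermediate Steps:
c(t) = -5/9 - t/9 (c(t) = (5 + t)/(-9) = (5 + t)*(-1/9) = -5/9 - t/9)
-99 + s(-10, -7)*c(-10) = -99 + 4*(-5/9 - 1/9*(-10)) = -99 + 4*(-5/9 + 10/9) = -99 + 4*(5/9) = -99 + 20/9 = -871/9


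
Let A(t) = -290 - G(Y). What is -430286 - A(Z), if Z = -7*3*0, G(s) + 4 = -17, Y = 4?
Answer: -430017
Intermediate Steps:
G(s) = -21 (G(s) = -4 - 17 = -21)
Z = 0 (Z = -21*0 = 0)
A(t) = -269 (A(t) = -290 - 1*(-21) = -290 + 21 = -269)
-430286 - A(Z) = -430286 - 1*(-269) = -430286 + 269 = -430017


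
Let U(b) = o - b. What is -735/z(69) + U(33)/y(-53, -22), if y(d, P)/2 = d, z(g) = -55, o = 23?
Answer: 7846/583 ≈ 13.458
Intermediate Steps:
U(b) = 23 - b
y(d, P) = 2*d
-735/z(69) + U(33)/y(-53, -22) = -735/(-55) + (23 - 1*33)/((2*(-53))) = -735*(-1/55) + (23 - 33)/(-106) = 147/11 - 10*(-1/106) = 147/11 + 5/53 = 7846/583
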